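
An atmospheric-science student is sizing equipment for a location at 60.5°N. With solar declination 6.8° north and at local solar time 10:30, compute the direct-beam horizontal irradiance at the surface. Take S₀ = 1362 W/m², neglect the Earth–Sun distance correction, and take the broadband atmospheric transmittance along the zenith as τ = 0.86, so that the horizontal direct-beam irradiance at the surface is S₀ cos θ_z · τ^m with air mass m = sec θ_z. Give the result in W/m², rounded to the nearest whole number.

Hour angle H = 15° × (10.5 − 12) = -22.50°.
cos θ_z = sin(60.5°) sin(6.8°) + cos(60.5°) cos(6.8°) cos(-22.50°) = 0.1031 + 0.4517 = 0.5548.
Air mass m = 1/cos θ_z = 1/0.5548 = 1.802; τ^m = 0.86^1.802 = 0.7620.
Surface direct beam = 1362 × 0.5548 × 0.7620 = 575.80 W/m².

576 W/m²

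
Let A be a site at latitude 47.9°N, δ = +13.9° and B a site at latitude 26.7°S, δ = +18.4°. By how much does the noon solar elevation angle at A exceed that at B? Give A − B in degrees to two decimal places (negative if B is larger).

A: 90° − |47.9 − (13.9)| = 56.00°.
B: 90° − |-26.7 − (18.4)| = 44.90°.
A − B = 56.00 − 44.90 = 11.10°.

+11.10°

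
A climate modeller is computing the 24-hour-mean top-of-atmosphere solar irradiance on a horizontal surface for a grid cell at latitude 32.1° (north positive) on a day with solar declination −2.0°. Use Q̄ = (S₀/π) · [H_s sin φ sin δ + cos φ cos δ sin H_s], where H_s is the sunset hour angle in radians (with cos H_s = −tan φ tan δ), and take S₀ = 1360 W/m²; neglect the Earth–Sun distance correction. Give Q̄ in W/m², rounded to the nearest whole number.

cos H_s = −tan(32.1°) · tan(-2.0°) = 0.0219, so H_s = arccos(0.0219) = 88.75°. In radians, H_s = 1.5490.
H_s sin φ sin δ = 1.5490 × 0.5314 × -0.0349 = -0.0287.
cos φ cos δ sin H_s = 0.8471 × 0.9994 × 0.9998 = 0.8464.
Q̄ = (1360/π) × (-0.0287 + 0.8464) = 432.90 × 0.8177 = 353.98 W/m².

354 W/m²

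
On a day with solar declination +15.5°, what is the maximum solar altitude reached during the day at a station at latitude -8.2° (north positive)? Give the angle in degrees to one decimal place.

66.3°

At local solar noon the hour angle is zero, so the elevation is 90° − |φ − δ| = 90° − |-8.2° − (15.5°)| = 90° − 23.7° = 66.3°.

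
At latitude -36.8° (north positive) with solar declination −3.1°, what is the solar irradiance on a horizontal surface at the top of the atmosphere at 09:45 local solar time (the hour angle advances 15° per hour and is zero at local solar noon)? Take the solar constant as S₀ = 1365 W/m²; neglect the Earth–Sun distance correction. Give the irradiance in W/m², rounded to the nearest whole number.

Hour angle H = 15° × (9.75 − 12) = -33.75°.
With φ = -36.8°, δ = -3.1°, H = -33.75°: sin φ sin δ = 0.0324, cos φ cos δ cos H = 0.6648, so cos θ_z = 0.6972.
Top-of-atmosphere irradiance = S₀ cos θ_z = 1365 × 0.6972 = 951.68 W/m².

952 W/m²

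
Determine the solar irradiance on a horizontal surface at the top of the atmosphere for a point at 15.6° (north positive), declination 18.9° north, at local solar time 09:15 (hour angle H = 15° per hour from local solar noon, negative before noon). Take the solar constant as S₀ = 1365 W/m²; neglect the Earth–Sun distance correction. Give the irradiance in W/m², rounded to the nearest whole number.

1054 W/m²

Hour angle H = 15° × (9.25 − 12) = -41.25°.
cos θ_z = sin(15.6°) sin(18.9°) + cos(15.6°) cos(18.9°) cos(-41.25°) = 0.0871 + 0.6851 = 0.7722.
Top-of-atmosphere irradiance = S₀ cos θ_z = 1365 × 0.7722 = 1054.05 W/m².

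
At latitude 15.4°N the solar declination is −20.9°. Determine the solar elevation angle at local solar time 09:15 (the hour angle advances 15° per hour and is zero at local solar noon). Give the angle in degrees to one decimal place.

Hour angle H = 15° × (9.25 − 12) = -41.25°.
cos θ_z = sin(15.4°) sin(-20.9°) + cos(15.4°) cos(-20.9°) cos(-41.25°) = -0.0947 + 0.6772 = 0.5825.
θ_z = arccos(0.5825) = 54.37°, so the elevation is 90° − 54.37° = 35.63°.

35.6°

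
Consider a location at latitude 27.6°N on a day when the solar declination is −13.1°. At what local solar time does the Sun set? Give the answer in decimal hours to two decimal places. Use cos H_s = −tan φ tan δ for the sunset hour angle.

−tan φ tan δ = −(0.5228)(-0.2327) = 0.1217; H_s = arccos(0.1217) = 83.01°.
Sunset is at 12 + H_s/15 = 12 + 5.534 = 17.534 h local solar time.

17.53 h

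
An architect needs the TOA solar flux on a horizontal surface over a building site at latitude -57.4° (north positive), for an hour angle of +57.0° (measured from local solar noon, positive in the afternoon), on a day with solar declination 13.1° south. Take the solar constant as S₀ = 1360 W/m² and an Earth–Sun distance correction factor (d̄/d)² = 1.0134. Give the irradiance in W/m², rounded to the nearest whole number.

With φ = -57.4°, δ = -13.1°, H = 57.00°: sin φ sin δ = 0.1909, cos φ cos δ cos H = 0.2858, so cos θ_z = 0.4767.
Top-of-atmosphere irradiance = S₀ (d̄/d)² cos θ_z = 1360 × 1.0134 × 0.4767 = 657.00 W/m².

657 W/m²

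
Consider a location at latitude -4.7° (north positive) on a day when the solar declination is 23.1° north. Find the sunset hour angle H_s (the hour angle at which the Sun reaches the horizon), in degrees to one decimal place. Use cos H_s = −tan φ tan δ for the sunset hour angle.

88.0°

The sunset hour angle satisfies cos H_s = −tan φ tan δ = 0.0351, giving H_s = 87.99°.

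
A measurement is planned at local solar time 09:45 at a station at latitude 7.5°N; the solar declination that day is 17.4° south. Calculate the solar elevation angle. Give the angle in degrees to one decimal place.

48.4°

Hour angle H = 15° × (9.75 − 12) = -33.75°.
With φ = 7.5°, δ = -17.4°, H = -33.75°: sin φ sin δ = -0.0390, cos φ cos δ cos H = 0.7866, so cos θ_z = 0.7476.
θ_z = arccos(0.7476) = 41.62°, so the elevation is 90° − 41.62° = 48.38°.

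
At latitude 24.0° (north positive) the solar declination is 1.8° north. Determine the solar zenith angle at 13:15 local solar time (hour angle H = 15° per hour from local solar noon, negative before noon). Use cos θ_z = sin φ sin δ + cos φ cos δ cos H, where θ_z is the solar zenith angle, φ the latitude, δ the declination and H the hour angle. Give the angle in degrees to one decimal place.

28.7°

Hour angle H = 15° × (13.25 − 12) = 18.75°.
With φ = 24.0°, δ = 1.8°, H = 18.75°: sin φ sin δ = 0.0128, cos φ cos δ cos H = 0.8646, so cos θ_z = 0.8774.
θ_z = arccos(0.8774) = 28.67°.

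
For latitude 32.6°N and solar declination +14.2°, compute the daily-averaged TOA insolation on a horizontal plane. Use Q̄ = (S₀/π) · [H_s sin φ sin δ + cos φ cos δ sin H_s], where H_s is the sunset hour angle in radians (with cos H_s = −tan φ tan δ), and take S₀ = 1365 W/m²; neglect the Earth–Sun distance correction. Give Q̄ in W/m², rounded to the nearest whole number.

450 W/m²

−tan φ tan δ = −(0.6395)(0.2530) = -0.1618; H_s = arccos(-0.1618) = 99.31°. In radians, H_s = 1.7333.
H_s sin φ sin δ = 1.7333 × 0.5388 × 0.2453 = 0.2291.
cos φ cos δ sin H_s = 0.8425 × 0.9694 × 0.9868 = 0.8059.
Q̄ = (1365/π) × (0.2291 + 0.8059) = 434.49 × 1.0350 = 449.70 W/m².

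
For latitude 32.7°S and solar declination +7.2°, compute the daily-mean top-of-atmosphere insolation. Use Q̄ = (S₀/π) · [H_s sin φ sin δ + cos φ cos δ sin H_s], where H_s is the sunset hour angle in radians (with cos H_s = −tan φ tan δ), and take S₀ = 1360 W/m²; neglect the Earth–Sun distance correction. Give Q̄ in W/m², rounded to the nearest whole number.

cos H_s = −tan(-32.7°) · tan(7.2°) = 0.0811, so H_s = arccos(0.0811) = 85.35°. In radians, H_s = 1.4896.
H_s sin φ sin δ = 1.4896 × -0.5402 × 0.1253 = -0.1008.
cos φ cos δ sin H_s = 0.8415 × 0.9921 × 0.9967 = 0.8321.
Q̄ = (1360/π) × (-0.1008 + 0.8321) = 432.90 × 0.7313 = 316.58 W/m².

317 W/m²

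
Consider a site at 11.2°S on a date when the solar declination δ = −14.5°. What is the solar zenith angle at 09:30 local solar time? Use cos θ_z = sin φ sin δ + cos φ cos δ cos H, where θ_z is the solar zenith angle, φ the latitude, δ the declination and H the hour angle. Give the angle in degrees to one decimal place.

Hour angle H = 15° × (9.5 − 12) = -37.50°.
cos θ_z = sin(-11.2°) sin(-14.5°) + cos(-11.2°) cos(-14.5°) cos(-37.50°) = 0.0486 + 0.7535 = 0.8021.
θ_z = arccos(0.8021) = 36.67°.

36.7°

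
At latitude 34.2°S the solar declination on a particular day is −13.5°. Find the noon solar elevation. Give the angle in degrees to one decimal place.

69.3°

At local solar noon the hour angle is zero, so the elevation is 90° − |φ − δ| = 90° − |-34.2° − (-13.5°)| = 90° − 20.7° = 69.3°.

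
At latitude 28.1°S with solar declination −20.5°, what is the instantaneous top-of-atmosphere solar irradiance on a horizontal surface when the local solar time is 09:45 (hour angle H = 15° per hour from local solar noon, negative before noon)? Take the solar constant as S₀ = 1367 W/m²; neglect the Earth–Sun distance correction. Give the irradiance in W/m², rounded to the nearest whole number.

1165 W/m²

Hour angle H = 15° × (9.75 − 12) = -33.75°.
cos θ_z = sin φ sin δ + cos φ cos δ cos H = (-0.4710)(-0.3502) + (0.8821)(0.9367)(0.8315) = 0.8520.
Top-of-atmosphere irradiance = S₀ cos θ_z = 1367 × 0.8520 = 1164.68 W/m².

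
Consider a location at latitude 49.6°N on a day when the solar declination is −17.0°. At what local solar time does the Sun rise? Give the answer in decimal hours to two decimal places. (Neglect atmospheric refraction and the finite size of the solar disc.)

7.40 h

−tan φ tan δ = −(1.1750)(-0.3057) = 0.3592; H_s = arccos(0.3592) = 68.95°.
Sunrise is at 12 − H_s/15 = 12 − 4.597 = 7.403 h local solar time.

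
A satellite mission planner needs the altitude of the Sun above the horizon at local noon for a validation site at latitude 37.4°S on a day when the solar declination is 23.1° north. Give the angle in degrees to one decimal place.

At local solar noon the hour angle is zero, so the elevation is 90° − |φ − δ| = 90° − |-37.4° − (23.1°)| = 90° − 60.5° = 29.5°.

29.5°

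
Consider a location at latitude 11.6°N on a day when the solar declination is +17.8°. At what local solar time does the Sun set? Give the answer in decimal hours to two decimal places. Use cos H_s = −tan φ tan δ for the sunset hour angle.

18.25 h

The sunset hour angle satisfies cos H_s = −tan φ tan δ = -0.0659, giving H_s = 93.78°.
Sunset is at 12 + H_s/15 = 12 + 6.252 = 18.252 h local solar time.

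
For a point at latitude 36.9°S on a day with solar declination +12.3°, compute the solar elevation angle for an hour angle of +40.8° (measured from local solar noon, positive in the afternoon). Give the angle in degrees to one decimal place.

With φ = -36.9°, δ = 12.3°, H = 40.80°: sin φ sin δ = -0.1279, cos φ cos δ cos H = 0.5915, so cos θ_z = 0.4636.
θ_z = arccos(0.4636) = 62.38°, so the elevation is 90° − 62.38° = 27.62°.

27.6°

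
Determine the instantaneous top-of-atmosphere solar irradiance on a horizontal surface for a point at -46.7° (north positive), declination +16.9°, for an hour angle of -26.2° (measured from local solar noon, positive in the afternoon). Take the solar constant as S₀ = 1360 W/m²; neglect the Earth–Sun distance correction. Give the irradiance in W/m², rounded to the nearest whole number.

513 W/m²

cos θ_z = sin(-46.7°) sin(16.9°) + cos(-46.7°) cos(16.9°) cos(-26.20°) = -0.2116 + 0.5888 = 0.3772.
Top-of-atmosphere irradiance = S₀ cos θ_z = 1360 × 0.3772 = 512.99 W/m².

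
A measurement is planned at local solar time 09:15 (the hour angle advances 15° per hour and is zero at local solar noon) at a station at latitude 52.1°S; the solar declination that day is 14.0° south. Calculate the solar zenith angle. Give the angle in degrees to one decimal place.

50.3°

Hour angle H = 15° × (9.25 − 12) = -41.25°.
cos θ_z = sin φ sin δ + cos φ cos δ cos H = (-0.7891)(-0.2419) + (0.6143)(0.9703)(0.7518) = 0.6390.
θ_z = arccos(0.6390) = 50.28°.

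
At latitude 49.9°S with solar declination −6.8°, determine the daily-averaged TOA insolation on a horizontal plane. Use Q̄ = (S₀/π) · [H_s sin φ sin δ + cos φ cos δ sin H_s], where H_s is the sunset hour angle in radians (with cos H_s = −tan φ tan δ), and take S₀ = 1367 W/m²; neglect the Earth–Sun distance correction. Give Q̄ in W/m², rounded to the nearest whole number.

343 W/m²

The sunset hour angle satisfies cos H_s = −tan φ tan δ = -0.1416, giving H_s = 98.14°. In radians, H_s = 1.7129.
H_s sin φ sin δ = 1.7129 × -0.7649 × -0.1184 = 0.1551.
cos φ cos δ sin H_s = 0.6441 × 0.9930 × 0.9899 = 0.6331.
Q̄ = (1367/π) × (0.1551 + 0.6331) = 435.13 × 0.7882 = 342.97 W/m².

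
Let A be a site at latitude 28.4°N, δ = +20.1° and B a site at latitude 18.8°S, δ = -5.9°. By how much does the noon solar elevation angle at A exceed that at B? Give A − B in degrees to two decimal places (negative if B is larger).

A: 90° − |28.4 − (20.1)| = 81.70°.
B: 90° − |-18.8 − (-5.9)| = 77.10°.
A − B = 81.70 − 77.10 = 4.60°.

+4.60°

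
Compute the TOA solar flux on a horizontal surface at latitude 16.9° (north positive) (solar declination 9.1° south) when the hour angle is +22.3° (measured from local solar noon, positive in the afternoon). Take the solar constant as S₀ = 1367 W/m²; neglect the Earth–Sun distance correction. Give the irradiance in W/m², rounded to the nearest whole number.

cos θ_z = sin φ sin δ + cos φ cos δ cos H = (0.2907)(-0.1582) + (0.9568)(0.9874)(0.9252) = 0.8281.
Top-of-atmosphere irradiance = S₀ cos θ_z = 1367 × 0.8281 = 1132.01 W/m².

1132 W/m²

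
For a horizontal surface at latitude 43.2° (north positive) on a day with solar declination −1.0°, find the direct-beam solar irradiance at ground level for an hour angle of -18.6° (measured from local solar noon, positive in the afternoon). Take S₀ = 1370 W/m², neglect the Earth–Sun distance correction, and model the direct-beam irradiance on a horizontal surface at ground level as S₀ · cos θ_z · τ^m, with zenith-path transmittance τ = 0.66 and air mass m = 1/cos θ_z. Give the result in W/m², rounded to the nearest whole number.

504 W/m²

With φ = 43.2°, δ = -1.0°, H = -18.60°: sin φ sin δ = -0.0119, cos φ cos δ cos H = 0.6908, so cos θ_z = 0.6789.
Air mass m = 1/cos θ_z = 1/0.6789 = 1.473; τ^m = 0.66^1.473 = 0.5422.
Surface direct beam = 1370 × 0.6789 × 0.5422 = 504.30 W/m².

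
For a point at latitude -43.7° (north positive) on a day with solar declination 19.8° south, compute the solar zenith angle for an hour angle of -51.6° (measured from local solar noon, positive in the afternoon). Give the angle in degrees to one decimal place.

49.0°

With φ = -43.7°, δ = -19.8°, H = -51.60°: sin φ sin δ = 0.2340, cos φ cos δ cos H = 0.4225, so cos θ_z = 0.6565.
θ_z = arccos(0.6565) = 48.97°.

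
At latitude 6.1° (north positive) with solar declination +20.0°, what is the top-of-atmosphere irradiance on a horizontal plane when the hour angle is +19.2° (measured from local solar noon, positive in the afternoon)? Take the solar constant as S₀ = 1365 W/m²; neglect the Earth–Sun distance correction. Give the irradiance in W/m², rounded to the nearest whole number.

1254 W/m²

With φ = 6.1°, δ = 20.0°, H = 19.20°: sin φ sin δ = 0.0363, cos φ cos δ cos H = 0.8824, so cos θ_z = 0.9187.
Top-of-atmosphere irradiance = S₀ cos θ_z = 1365 × 0.9187 = 1254.03 W/m².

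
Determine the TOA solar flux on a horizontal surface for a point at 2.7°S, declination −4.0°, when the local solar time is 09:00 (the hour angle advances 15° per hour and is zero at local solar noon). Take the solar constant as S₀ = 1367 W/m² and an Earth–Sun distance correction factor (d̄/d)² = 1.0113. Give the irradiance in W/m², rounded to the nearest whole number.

Hour angle H = 15° × (9 − 12) = -45.00°.
With φ = -2.7°, δ = -4.0°, H = -45.00°: sin φ sin δ = 0.0033, cos φ cos δ cos H = 0.7046, so cos θ_z = 0.7079.
Top-of-atmosphere irradiance = S₀ (d̄/d)² cos θ_z = 1367 × 1.0113 × 0.7079 = 978.63 W/m².

979 W/m²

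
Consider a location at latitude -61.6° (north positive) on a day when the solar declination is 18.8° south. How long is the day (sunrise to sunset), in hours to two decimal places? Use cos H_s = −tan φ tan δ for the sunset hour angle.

The sunset hour angle satisfies cos H_s = −tan φ tan δ = -0.6296, giving H_s = 129.02°.
Day length = 2 H_s / 15° h⁻¹ = 258.04° / 15 = 17.203 h.

17.20 hours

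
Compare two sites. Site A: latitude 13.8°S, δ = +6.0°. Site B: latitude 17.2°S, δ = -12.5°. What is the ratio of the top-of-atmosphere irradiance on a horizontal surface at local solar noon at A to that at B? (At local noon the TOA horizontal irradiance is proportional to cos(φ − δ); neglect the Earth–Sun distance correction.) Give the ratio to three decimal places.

A: cos θ_z = cos(-13.8° − (6.0°)) = 0.9409.
B: cos θ_z = cos(-17.2° − (-12.5°)) = 0.9966.
Ratio A/B = 0.9409 / 0.9966 = 0.9441.

0.944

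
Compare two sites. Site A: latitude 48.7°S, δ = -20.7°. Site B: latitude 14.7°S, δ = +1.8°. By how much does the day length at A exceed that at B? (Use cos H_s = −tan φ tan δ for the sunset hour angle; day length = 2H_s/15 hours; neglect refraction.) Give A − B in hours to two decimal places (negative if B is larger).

A: H_s = arccos(−tan -48.7° · tan -20.7°) = 115.48°, so 2H_s/15 = 15.3973 h.
B: H_s = arccos(−tan -14.7° · tan 1.8°) = 89.53°, so 2H_s/15 = 11.9373 h.
A − B = 15.3973 − 11.9373 = 3.4600 h.

+3.46 h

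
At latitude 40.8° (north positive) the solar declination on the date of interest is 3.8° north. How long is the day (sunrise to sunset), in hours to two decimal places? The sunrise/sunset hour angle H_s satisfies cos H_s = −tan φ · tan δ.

cos H_s = −tan(40.8°) · tan(3.8°) = -0.0573, so H_s = arccos(-0.0573) = 93.28°.
Day length = 2 H_s / 15° h⁻¹ = 186.56° / 15 = 12.437 h.

12.44 hours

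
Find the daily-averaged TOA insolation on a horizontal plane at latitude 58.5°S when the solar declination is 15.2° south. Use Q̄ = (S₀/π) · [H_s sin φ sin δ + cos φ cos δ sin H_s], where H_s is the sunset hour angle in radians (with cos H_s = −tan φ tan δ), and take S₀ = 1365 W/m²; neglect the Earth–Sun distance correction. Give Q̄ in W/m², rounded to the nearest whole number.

−tan φ tan δ = −(-1.6319)(-0.2717) = -0.4434; H_s = arccos(-0.4434) = 116.32°. In radians, H_s = 2.0302.
H_s sin φ sin δ = 2.0302 × -0.8526 × -0.2622 = 0.4539.
cos φ cos δ sin H_s = 0.5225 × 0.9650 × 0.8963 = 0.4519.
Q̄ = (1365/π) × (0.4539 + 0.4519) = 434.49 × 0.9058 = 393.56 W/m².

394 W/m²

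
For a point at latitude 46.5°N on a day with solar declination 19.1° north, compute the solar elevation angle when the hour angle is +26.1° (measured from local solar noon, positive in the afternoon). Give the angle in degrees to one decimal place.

55.2°

cos θ_z = sin(46.5°) sin(19.1°) + cos(46.5°) cos(19.1°) cos(26.10°) = 0.2374 + 0.5841 = 0.8215.
θ_z = arccos(0.8215) = 34.76°, so the elevation is 90° − 34.76° = 55.24°.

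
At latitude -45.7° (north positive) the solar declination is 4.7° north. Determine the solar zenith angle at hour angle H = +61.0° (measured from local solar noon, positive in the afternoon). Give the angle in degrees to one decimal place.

With φ = -45.7°, δ = 4.7°, H = 61.00°: sin φ sin δ = -0.0586, cos φ cos δ cos H = 0.3375, so cos θ_z = 0.2789.
θ_z = arccos(0.2789) = 73.81°.

73.8°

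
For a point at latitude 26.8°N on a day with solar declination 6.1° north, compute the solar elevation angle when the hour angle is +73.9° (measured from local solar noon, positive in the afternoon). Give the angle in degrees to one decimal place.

17.1°

cos θ_z = sin φ sin δ + cos φ cos δ cos H = (0.4509)(0.1063) + (0.8926)(0.9943)(0.2773) = 0.2940.
θ_z = arccos(0.2940) = 72.90°, so the elevation is 90° − 72.90° = 17.10°.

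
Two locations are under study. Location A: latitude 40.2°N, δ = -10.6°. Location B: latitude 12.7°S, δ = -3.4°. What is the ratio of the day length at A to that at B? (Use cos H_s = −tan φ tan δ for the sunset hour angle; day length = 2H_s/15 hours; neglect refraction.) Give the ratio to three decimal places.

A: H_s = arccos(−tan 40.2° · tan -10.6°) = 80.90°, so 2H_s/15 = 10.7867 h.
B: H_s = arccos(−tan -12.7° · tan -3.4°) = 90.77°, so 2H_s/15 = 12.1027 h.
Ratio A/B = 10.7867 / 12.1027 = 0.8913.

0.891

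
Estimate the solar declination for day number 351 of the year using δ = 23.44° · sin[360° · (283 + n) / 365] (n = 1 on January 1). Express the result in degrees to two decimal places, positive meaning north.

360 × (283 + 351) / 365 = 625.315°; sin(625.315°) = -0.9967.
δ = 23.44 × -0.9967 = -23.363° ≈ -23.36°.

-23.36°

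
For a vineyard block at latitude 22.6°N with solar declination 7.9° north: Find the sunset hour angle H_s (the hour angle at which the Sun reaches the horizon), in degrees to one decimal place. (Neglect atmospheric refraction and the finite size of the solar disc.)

cos H_s = −tan(22.6°) · tan(7.9°) = -0.0578, so H_s = arccos(-0.0578) = 93.31°.

93.3°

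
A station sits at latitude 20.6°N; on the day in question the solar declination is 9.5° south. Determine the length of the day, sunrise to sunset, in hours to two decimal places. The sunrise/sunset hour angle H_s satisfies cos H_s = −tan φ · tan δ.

cos H_s = −tan(20.6°) · tan(-9.5°) = 0.0629, so H_s = arccos(0.0629) = 86.39°.
Day length = 2 H_s / 15° h⁻¹ = 172.78° / 15 = 11.519 h.

11.52 hours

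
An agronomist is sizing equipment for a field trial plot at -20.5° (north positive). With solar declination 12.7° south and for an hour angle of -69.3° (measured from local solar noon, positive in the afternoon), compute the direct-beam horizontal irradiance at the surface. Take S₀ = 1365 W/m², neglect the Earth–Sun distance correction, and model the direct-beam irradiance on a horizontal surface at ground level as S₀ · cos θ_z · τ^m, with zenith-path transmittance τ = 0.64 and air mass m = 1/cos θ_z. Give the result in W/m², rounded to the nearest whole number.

179 W/m²

With φ = -20.5°, δ = -12.7°, H = -69.30°: sin φ sin δ = 0.0770, cos φ cos δ cos H = 0.3230, so cos θ_z = 0.4000.
Air mass m = 1/cos θ_z = 1/0.4000 = 2.500; τ^m = 0.64^2.500 = 0.3277.
Surface direct beam = 1365 × 0.4000 × 0.3277 = 178.92 W/m².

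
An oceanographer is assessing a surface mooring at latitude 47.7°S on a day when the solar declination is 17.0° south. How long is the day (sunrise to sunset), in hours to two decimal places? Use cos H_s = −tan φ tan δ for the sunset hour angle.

14.62 hours

cos H_s = −tan(-47.7°) · tan(-17.0°) = -0.3360, so H_s = arccos(-0.3360) = 109.63°.
Day length = 2 H_s / 15° h⁻¹ = 219.26° / 15 = 14.617 h.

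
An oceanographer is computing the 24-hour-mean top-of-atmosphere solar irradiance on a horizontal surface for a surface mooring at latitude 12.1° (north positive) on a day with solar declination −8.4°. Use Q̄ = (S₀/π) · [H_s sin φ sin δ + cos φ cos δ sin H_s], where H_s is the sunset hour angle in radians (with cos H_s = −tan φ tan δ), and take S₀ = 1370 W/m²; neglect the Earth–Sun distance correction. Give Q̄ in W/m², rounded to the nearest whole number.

cos H_s = −tan(12.1°) · tan(-8.4°) = 0.0317, so H_s = arccos(0.0317) = 88.18°. In radians, H_s = 1.5390.
H_s sin φ sin δ = 1.5390 × 0.2096 × -0.1461 = -0.0471.
cos φ cos δ sin H_s = 0.9778 × 0.9893 × 0.9995 = 0.9669.
Q̄ = (1370/π) × (-0.0471 + 0.9669) = 436.08 × 0.9198 = 401.11 W/m².

401 W/m²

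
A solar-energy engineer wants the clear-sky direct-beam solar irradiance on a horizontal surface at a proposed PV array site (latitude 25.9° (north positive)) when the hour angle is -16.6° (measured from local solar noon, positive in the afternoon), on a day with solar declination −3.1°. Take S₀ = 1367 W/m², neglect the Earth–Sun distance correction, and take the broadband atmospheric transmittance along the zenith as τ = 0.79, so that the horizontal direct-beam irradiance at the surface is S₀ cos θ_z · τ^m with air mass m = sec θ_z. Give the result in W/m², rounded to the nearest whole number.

cos θ_z = sin φ sin δ + cos φ cos δ cos H = (0.4368)(-0.0541) + (0.8996)(0.9985)(0.9583) = 0.8372.
Air mass m = 1/cos θ_z = 1/0.8372 = 1.194; τ^m = 0.79^1.194 = 0.7547.
Surface direct beam = 1367 × 0.8372 × 0.7547 = 863.72 W/m².

864 W/m²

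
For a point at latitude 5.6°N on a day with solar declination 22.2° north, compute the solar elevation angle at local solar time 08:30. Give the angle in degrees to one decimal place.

36.7°

Hour angle H = 15° × (8.5 − 12) = -52.50°.
cos θ_z = sin(5.6°) sin(22.2°) + cos(5.6°) cos(22.2°) cos(-52.50°) = 0.0369 + 0.5609 = 0.5978.
θ_z = arccos(0.5978) = 53.29°, so the elevation is 90° − 53.29° = 36.71°.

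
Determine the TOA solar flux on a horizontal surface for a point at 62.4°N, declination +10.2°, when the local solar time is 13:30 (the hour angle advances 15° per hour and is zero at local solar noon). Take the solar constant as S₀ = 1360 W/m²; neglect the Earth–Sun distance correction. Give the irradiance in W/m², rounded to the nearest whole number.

786 W/m²

Hour angle H = 15° × (13.5 − 12) = 22.50°.
cos θ_z = sin φ sin δ + cos φ cos δ cos H = (0.8862)(0.1771) + (0.4633)(0.9842)(0.9239) = 0.5782.
Top-of-atmosphere irradiance = S₀ cos θ_z = 1360 × 0.5782 = 786.35 W/m².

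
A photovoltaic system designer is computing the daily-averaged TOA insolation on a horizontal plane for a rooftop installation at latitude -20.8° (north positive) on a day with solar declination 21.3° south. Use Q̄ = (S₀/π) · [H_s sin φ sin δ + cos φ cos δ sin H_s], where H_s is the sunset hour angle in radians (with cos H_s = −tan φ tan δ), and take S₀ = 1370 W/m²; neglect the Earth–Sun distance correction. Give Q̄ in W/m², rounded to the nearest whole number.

472 W/m²

cos H_s = −tan(-20.8°) · tan(-21.3°) = -0.1481, so H_s = arccos(-0.1481) = 98.52°. In radians, H_s = 1.7195.
H_s sin φ sin δ = 1.7195 × -0.3551 × -0.3633 = 0.2218.
cos φ cos δ sin H_s = 0.9348 × 0.9317 × 0.9890 = 0.8614.
Q̄ = (1370/π) × (0.2218 + 0.8614) = 436.08 × 1.0832 = 472.36 W/m².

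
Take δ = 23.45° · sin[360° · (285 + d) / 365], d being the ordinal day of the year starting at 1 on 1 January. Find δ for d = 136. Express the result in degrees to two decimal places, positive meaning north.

+19.26°

360 × (285 + 136) / 365 = 415.233°; sin(415.233°) = 0.8215.
δ = 23.45 × 0.8215 = 19.264° ≈ +19.26°.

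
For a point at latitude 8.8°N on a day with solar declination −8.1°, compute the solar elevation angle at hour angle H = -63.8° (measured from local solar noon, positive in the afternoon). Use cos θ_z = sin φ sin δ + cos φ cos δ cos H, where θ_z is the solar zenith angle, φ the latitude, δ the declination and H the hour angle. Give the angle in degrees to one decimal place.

cos θ_z = sin(8.8°) sin(-8.1°) + cos(8.8°) cos(-8.1°) cos(-63.80°) = -0.0216 + 0.4320 = 0.4104.
θ_z = arccos(0.4104) = 65.77°, so the elevation is 90° − 65.77° = 24.23°.

24.2°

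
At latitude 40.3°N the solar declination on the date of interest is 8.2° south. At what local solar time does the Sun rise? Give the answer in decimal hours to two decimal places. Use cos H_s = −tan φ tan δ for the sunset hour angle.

cos H_s = −tan(40.3°) · tan(-8.2°) = 0.1222, so H_s = arccos(0.1222) = 82.98°.
Sunrise is at 12 − H_s/15 = 12 − 5.532 = 6.468 h local solar time.

6.47 h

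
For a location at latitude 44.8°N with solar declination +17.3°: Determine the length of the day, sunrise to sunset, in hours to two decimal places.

14.40 hours

cos H_s = −tan(44.8°) · tan(17.3°) = -0.3093, so H_s = arccos(-0.3093) = 108.02°.
Day length = 2 H_s / 15° h⁻¹ = 216.04° / 15 = 14.403 h.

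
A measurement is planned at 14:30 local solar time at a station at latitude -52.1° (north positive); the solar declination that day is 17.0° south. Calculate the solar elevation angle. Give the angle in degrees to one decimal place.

Hour angle H = 15° × (14.5 − 12) = 37.50°.
cos θ_z = sin(-52.1°) sin(-17.0°) + cos(-52.1°) cos(-17.0°) cos(37.50°) = 0.2307 + 0.4661 = 0.6968.
θ_z = arccos(0.6968) = 45.83°, so the elevation is 90° − 45.83° = 44.17°.

44.2°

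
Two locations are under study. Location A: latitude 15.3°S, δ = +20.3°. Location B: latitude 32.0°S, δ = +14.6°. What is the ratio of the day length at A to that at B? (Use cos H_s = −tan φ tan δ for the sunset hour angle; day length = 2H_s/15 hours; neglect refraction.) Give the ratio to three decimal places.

1.044

A: H_s = arccos(−tan -15.3° · tan 20.3°) = 84.19°, so 2H_s/15 = 11.2253 h.
B: H_s = arccos(−tan -32.0° · tan 14.6°) = 80.63°, so 2H_s/15 = 10.7507 h.
Ratio A/B = 11.2253 / 10.7507 = 1.0441.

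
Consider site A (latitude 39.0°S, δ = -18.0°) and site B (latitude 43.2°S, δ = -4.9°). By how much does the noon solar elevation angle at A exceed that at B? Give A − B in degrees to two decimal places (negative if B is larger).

A: 90° − |-39.0 − (-18.0)| = 69.00°.
B: 90° − |-43.2 − (-4.9)| = 51.70°.
A − B = 69.00 − 51.70 = 17.30°.

+17.30°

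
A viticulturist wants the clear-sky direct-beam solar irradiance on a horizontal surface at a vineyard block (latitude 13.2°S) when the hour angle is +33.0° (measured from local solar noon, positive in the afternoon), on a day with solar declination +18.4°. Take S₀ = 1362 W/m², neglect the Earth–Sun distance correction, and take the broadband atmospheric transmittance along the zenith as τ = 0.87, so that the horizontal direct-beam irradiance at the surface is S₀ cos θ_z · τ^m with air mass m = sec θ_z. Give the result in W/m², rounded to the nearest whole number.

cos θ_z = sin φ sin δ + cos φ cos δ cos H = (-0.2284)(0.3156) + (0.9736)(0.9489)(0.8387) = 0.7027.
Air mass m = 1/cos θ_z = 1/0.7027 = 1.423; τ^m = 0.87^1.423 = 0.8202.
Surface direct beam = 1362 × 0.7027 × 0.8202 = 784.99 W/m².

785 W/m²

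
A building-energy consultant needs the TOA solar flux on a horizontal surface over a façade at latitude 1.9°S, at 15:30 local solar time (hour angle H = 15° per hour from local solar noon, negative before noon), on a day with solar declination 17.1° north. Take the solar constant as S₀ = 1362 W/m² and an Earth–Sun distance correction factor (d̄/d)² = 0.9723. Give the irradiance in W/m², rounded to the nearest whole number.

757 W/m²

Hour angle H = 15° × (15.5 − 12) = 52.50°.
cos θ_z = sin(-1.9°) sin(17.1°) + cos(-1.9°) cos(17.1°) cos(52.50°) = -0.0097 + 0.5815 = 0.5718.
Top-of-atmosphere irradiance = S₀ (d̄/d)² cos θ_z = 1362 × 0.9723 × 0.5718 = 757.22 W/m².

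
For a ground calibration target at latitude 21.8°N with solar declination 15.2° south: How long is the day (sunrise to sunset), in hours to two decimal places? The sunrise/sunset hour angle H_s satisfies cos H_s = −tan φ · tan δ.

−tan φ tan δ = −(0.4000)(-0.2717) = 0.1087; H_s = arccos(0.1087) = 83.76°.
Day length = 2 H_s / 15° h⁻¹ = 167.52° / 15 = 11.168 h.

11.17 hours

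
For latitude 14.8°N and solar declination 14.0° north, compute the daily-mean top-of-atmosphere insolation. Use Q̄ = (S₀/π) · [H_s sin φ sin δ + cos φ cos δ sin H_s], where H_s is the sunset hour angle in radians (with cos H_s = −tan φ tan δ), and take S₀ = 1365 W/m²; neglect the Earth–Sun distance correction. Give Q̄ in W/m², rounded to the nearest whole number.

The sunset hour angle satisfies cos H_s = −tan φ tan δ = -0.0659, giving H_s = 93.78°. In radians, H_s = 1.6368.
H_s sin φ sin δ = 1.6368 × 0.2554 × 0.2419 = 0.1011.
cos φ cos δ sin H_s = 0.9668 × 0.9703 × 0.9978 = 0.9360.
Q̄ = (1365/π) × (0.1011 + 0.9360) = 434.49 × 1.0371 = 450.61 W/m².

451 W/m²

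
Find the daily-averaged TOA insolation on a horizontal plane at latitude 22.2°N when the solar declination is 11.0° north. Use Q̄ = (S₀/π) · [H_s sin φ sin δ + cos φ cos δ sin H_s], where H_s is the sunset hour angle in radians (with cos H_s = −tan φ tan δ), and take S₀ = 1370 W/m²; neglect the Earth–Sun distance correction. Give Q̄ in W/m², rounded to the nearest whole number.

447 W/m²

cos H_s = −tan(22.2°) · tan(11.0°) = -0.0793, so H_s = arccos(-0.0793) = 94.55°. In radians, H_s = 1.6502.
H_s sin φ sin δ = 1.6502 × 0.3778 × 0.1908 = 0.1190.
cos φ cos δ sin H_s = 0.9259 × 0.9816 × 0.9968 = 0.9060.
Q̄ = (1370/π) × (0.1190 + 0.9060) = 436.08 × 1.0250 = 446.98 W/m².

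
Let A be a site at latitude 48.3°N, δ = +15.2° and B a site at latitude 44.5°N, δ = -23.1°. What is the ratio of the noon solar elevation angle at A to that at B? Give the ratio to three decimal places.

2.540

A: 90° − |48.3 − (15.2)| = 56.90°.
B: 90° − |44.5 − (-23.1)| = 22.40°.
Ratio A/B = 56.9000 / 22.4000 = 2.5402.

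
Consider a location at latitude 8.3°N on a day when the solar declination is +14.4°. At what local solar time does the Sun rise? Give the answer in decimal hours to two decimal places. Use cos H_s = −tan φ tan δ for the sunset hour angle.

5.86 h

−tan φ tan δ = −(0.1459)(0.2568) = -0.0375; H_s = arccos(-0.0375) = 92.15°.
Sunrise is at 12 − H_s/15 = 12 − 6.143 = 5.857 h local solar time.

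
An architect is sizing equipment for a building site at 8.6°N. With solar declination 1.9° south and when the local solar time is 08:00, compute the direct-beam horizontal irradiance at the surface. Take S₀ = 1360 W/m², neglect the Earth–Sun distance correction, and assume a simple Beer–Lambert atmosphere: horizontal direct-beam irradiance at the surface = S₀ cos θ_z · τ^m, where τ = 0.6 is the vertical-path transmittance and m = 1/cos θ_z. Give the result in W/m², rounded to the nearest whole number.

Hour angle H = 15° × (8 − 12) = -60.00°.
With φ = 8.6°, δ = -1.9°, H = -60.00°: sin φ sin δ = -0.0050, cos φ cos δ cos H = 0.4941, so cos θ_z = 0.4891.
Air mass m = 1/cos θ_z = 1/0.4891 = 2.045; τ^m = 0.6^2.045 = 0.3518.
Surface direct beam = 1360 × 0.4891 × 0.3518 = 234.01 W/m².

234 W/m²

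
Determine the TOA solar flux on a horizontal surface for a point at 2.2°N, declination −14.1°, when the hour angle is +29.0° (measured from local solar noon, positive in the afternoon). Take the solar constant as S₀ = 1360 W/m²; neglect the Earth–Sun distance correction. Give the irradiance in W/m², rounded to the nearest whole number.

1140 W/m²

With φ = 2.2°, δ = -14.1°, H = 29.00°: sin φ sin δ = -0.0094, cos φ cos δ cos H = 0.8476, so cos θ_z = 0.8382.
Top-of-atmosphere irradiance = S₀ cos θ_z = 1360 × 0.8382 = 1139.95 W/m².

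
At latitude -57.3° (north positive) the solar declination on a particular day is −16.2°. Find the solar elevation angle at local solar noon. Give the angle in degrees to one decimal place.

At local solar noon the hour angle is zero, so the elevation is 90° − |φ − δ| = 90° − |-57.3° − (-16.2°)| = 90° − 41.1° = 48.9°.

48.9°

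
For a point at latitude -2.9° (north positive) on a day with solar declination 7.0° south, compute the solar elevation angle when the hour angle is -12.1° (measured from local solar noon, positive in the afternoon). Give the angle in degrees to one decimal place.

cos θ_z = sin φ sin δ + cos φ cos δ cos H = (-0.0506)(-0.1219) + (0.9987)(0.9925)(0.9778) = 0.9754.
θ_z = arccos(0.9754) = 12.74°, so the elevation is 90° − 12.74° = 77.26°.

77.3°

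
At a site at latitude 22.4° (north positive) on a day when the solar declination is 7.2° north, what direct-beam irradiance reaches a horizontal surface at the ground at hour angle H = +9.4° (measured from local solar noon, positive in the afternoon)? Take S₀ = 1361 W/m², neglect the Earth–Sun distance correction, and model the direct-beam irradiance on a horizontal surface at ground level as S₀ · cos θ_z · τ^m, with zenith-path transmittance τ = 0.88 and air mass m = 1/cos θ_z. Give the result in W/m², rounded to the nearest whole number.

1134 W/m²

With φ = 22.4°, δ = 7.2°, H = 9.40°: sin φ sin δ = 0.0478, cos φ cos δ cos H = 0.9049, so cos θ_z = 0.9527.
Air mass m = 1/cos θ_z = 1/0.9527 = 1.050; τ^m = 0.88^1.050 = 0.8744.
Surface direct beam = 1361 × 0.9527 × 0.8744 = 1133.77 W/m².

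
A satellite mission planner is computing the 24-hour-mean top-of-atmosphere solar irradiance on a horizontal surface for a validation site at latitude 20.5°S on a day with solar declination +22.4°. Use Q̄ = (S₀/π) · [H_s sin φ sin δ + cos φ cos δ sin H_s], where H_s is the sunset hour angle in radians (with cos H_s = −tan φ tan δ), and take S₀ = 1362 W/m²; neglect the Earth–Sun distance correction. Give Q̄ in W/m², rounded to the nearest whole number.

cos H_s = −tan(-20.5°) · tan(22.4°) = 0.1541, so H_s = arccos(0.1541) = 81.14°. In radians, H_s = 1.4162.
H_s sin φ sin δ = 1.4162 × -0.3502 × 0.3811 = -0.1890.
cos φ cos δ sin H_s = 0.9367 × 0.9245 × 0.9881 = 0.8557.
Q̄ = (1362/π) × (-0.1890 + 0.8557) = 433.54 × 0.6667 = 289.04 W/m².

289 W/m²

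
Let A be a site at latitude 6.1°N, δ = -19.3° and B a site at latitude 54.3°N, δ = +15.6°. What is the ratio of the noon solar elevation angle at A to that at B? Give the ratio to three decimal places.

A: 90° − |6.1 − (-19.3)| = 64.60°.
B: 90° − |54.3 − (15.6)| = 51.30°.
Ratio A/B = 64.6000 / 51.3000 = 1.2593.

1.259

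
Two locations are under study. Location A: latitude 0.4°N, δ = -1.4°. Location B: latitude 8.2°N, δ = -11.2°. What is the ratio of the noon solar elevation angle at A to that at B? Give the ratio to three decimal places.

A: 90° − |0.4 − (-1.4)| = 88.20°.
B: 90° − |8.2 − (-11.2)| = 70.60°.
Ratio A/B = 88.2000 / 70.6000 = 1.2493.

1.249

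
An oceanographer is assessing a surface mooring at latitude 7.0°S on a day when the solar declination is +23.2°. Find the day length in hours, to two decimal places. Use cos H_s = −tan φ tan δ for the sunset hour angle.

11.60 hours

The sunset hour angle satisfies cos H_s = −tan φ tan δ = 0.0526, giving H_s = 86.98°.
Day length = 2 H_s / 15° h⁻¹ = 173.96° / 15 = 11.597 h.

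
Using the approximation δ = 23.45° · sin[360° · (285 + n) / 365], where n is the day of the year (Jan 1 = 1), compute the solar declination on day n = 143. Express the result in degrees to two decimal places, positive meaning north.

+20.73°

360 × (285 + 143) / 365 = 422.137°; sin(422.137°) = 0.8841.
δ = 23.45 × 0.8841 = 20.732° ≈ +20.73°.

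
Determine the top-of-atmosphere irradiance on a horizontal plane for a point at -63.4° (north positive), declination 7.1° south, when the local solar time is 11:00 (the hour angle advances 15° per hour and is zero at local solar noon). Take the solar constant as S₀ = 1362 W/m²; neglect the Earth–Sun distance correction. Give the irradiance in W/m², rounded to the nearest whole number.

Hour angle H = 15° × (11 − 12) = -15.00°.
With φ = -63.4°, δ = -7.1°, H = -15.00°: sin φ sin δ = 0.1105, cos φ cos δ cos H = 0.4292, so cos θ_z = 0.5397.
Top-of-atmosphere irradiance = S₀ cos θ_z = 1362 × 0.5397 = 735.07 W/m².

735 W/m²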